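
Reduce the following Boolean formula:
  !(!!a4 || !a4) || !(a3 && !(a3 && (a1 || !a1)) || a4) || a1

!a4 || a1

!(!!a4 || !a4) || !(a3 && !(a3 && (a1 || !a1)) || a4) || a1
= !(!!a4 || !a4) || !(a3 && !a3 || a4) || a1
= !a4 && a4 || !(a3 && !a3 || a4) || a1
= !a4 && a4 || !a4 || a1
= !a4 || a1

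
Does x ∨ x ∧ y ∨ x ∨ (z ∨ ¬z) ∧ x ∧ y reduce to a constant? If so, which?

no

x ∨ x ∧ y ∨ x ∨ (z ∨ ¬z) ∧ x ∧ y
= x ∨ x ∧ y ∨ x ∨ x ∧ y
= x ∨ x ∧ y
= x
This depends on x, so it is not a constant.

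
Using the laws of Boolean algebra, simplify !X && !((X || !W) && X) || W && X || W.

!X || W

!X && !((X || !W) && X) || W && X || W
= !X && !X || W && X || W   (absorption)
= !X && !X || W   (absorption)
= !X || W   (idempotence)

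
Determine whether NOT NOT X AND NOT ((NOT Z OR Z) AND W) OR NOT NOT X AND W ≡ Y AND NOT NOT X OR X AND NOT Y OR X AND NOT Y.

Yes

E1: NOT NOT X AND NOT ((NOT Z OR Z) AND W) OR NOT NOT X AND W
    = NOT NOT X AND NOT W OR NOT NOT X AND W   — complement / identity
    = NOT NOT X   — distribution
    = X   — double negation
E2: Y AND NOT NOT X OR X AND NOT Y OR X AND NOT Y
    = Y AND X OR X AND NOT Y OR X AND NOT Y   — double negation
    = Y AND X OR X AND NOT Y   — idempotence
    = X   — distribution
Both reduce to X, so they are equivalent.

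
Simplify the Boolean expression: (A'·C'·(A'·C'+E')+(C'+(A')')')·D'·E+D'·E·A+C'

(A'·C'·(A'·C'+E')+(C'+(A')')')·D'·E+D'·E·A+C'
= (A'·C'·(A'·C'+E')+C·A')·D'·E+D'·E·A+C'   — De Morgan
= (A'·C'+C·A')·D'·E+D'·E·A+C'   — absorption
= A'·D'·E+D'·E·A+C'   — distribution
= D'·E+C'   — distribution

D'·E+C'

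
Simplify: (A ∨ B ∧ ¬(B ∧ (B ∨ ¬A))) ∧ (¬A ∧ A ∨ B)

A ∧ B

(A ∨ B ∧ ¬(B ∧ (B ∨ ¬A))) ∧ (¬A ∧ A ∨ B)
= (A ∨ B ∧ ¬B) ∧ (¬A ∧ A ∨ B)   — absorption
= A ∧ (¬A ∧ A ∨ B)   — complement / identity
= A ∧ B   — complement / identity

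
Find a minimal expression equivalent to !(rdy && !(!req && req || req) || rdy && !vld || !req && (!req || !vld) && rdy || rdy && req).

!(rdy && !(!req && req || req) || rdy && !vld || !req && (!req || !vld) && rdy || rdy && req)
= !(rdy && !req || rdy && !vld || !req && (!req || !vld) && rdy || rdy && req)   — complement / identity
= !(rdy && !req || rdy && !vld || !req && rdy || rdy && req)   — absorption
= !(rdy && !req || rdy && !vld || rdy)   — distribution
= !(rdy && !req || rdy)   — absorption
= !rdy   — absorption

!rdy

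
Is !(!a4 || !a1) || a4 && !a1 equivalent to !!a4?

E1: !(!a4 || !a1) || a4 && !a1
    = a4 && a1 || a4 && !a1   (De Morgan)
    = a4   (distribution)
E2: !!a4
    = a4   (double negation)
Both reduce to a4, so they are equivalent.

Yes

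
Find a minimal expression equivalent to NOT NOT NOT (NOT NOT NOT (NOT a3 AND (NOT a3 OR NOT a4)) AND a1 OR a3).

NOT a3

NOT NOT NOT (NOT NOT NOT (NOT a3 AND (NOT a3 OR NOT a4)) AND a1 OR a3)
= NOT NOT NOT (NOT NOT NOT NOT a3 AND a1 OR a3)   (absorption)
= NOT NOT NOT (NOT NOT a3 AND a1 OR a3)   (double negation)
= NOT NOT NOT (a3 AND a1 OR a3)   (double negation)
= NOT (a3 AND a1 OR a3)   (double negation)
= NOT a3   (absorption)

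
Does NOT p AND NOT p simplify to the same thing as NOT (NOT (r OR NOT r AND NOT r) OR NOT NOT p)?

Yes

E1: NOT p AND NOT p
    = NOT p
E2: NOT (NOT (r OR NOT r AND NOT r) OR NOT NOT p)
    = NOT (NOT (r OR NOT r) OR NOT NOT p)
    = (r OR NOT r) AND NOT p
    = NOT p
Both reduce to NOT p, so they are equivalent.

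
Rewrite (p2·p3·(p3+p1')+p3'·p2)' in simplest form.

(p2·p3·(p3+p1')+p3'·p2)'
= (p2·p3+p3'·p2)'   (absorption)
= p2'   (distribution)

p2'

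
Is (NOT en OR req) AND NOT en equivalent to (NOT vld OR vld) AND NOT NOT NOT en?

Yes

E1: (NOT en OR req) AND NOT en
    = NOT en   [absorption]
E2: (NOT vld OR vld) AND NOT NOT NOT en
    = NOT NOT NOT en   [complement / identity]
    = NOT en   [double negation]
Both reduce to NOT en, so they are equivalent.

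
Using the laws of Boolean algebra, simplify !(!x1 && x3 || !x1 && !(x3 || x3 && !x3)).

x1

!(!x1 && x3 || !x1 && !(x3 || x3 && !x3))
= !(!x1 && x3 || !x1 && !x3)   — complement / identity
= !!x1   — distribution
= x1   — double negation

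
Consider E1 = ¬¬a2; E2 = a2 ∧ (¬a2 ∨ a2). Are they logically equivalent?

E1: ¬¬a2
    = a2   [double negation]
E2: a2 ∧ (¬a2 ∨ a2)
    = a2   [complement / identity]
Both reduce to a2, so they are equivalent.

Yes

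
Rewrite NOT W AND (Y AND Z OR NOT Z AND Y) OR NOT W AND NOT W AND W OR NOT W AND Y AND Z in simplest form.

NOT W AND (Y AND Z OR NOT Z AND Y) OR NOT W AND NOT W AND W OR NOT W AND Y AND Z
= NOT W AND (Y AND Z OR NOT Z AND Y OR NOT W AND W) OR NOT W AND Y AND Z   — distribution
= NOT W AND (Y AND Z OR NOT Z AND Y) OR NOT W AND Y AND Z   — complement / identity
= NOT W AND (Y AND Z OR NOT Z AND Y OR Y AND Z)   — distribution
= NOT W AND (Y OR Y AND Z)   — distribution
= NOT W AND Y   — absorption

NOT W AND Y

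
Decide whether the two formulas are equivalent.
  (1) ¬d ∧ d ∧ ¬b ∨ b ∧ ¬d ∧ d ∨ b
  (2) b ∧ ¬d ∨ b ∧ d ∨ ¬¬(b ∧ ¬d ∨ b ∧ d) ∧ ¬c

Yes

E1: ¬d ∧ d ∧ ¬b ∨ b ∧ ¬d ∧ d ∨ b
    = ¬d ∧ d ∨ b   — distribution
    = b   — complement / identity
E2: b ∧ ¬d ∨ b ∧ d ∨ ¬¬(b ∧ ¬d ∨ b ∧ d) ∧ ¬c
    = b ∧ ¬d ∨ b ∧ d ∨ (b ∧ ¬d ∨ b ∧ d) ∧ ¬c   — double negation
    = b ∧ ¬d ∨ b ∧ d   — absorption
    = b   — distribution
Both reduce to b, so they are equivalent.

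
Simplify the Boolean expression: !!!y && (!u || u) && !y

!y

!!!y && (!u || u) && !y
= !y && (!u || u) && !y   [double negation]
= !y && !y   [complement / identity]
= !y   [idempotence]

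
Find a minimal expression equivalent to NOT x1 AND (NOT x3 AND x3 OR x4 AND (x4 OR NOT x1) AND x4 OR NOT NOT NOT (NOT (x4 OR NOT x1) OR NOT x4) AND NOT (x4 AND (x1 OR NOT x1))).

NOT x1 AND (NOT x3 AND x3 OR x4 AND (x4 OR NOT x1) AND x4 OR NOT NOT NOT (NOT (x4 OR NOT x1) OR NOT x4) AND NOT (x4 AND (x1 OR NOT x1)))
= NOT x1 AND (NOT x3 AND x3 OR x4 AND (x4 OR NOT x1) AND x4 OR NOT NOT ((x4 OR NOT x1) AND x4) AND NOT (x4 AND (x1 OR NOT x1)))   (De Morgan)
= NOT x1 AND (x4 AND (x4 OR NOT x1) AND x4 OR NOT NOT ((x4 OR NOT x1) AND x4) AND NOT (x4 AND (x1 OR NOT x1)))   (complement / identity)
= NOT x1 AND (x4 AND (x4 OR NOT x1) AND x4 OR (x4 OR NOT x1) AND x4 AND NOT (x4 AND (x1 OR NOT x1)))   (double negation)
= NOT x1 AND (x4 AND (x4 OR NOT x1) AND x4 OR (x4 OR NOT x1) AND x4 AND NOT x4)   (complement / identity)
= NOT x1 AND (x4 OR NOT x1) AND x4   (distribution)
= NOT x1 AND x4   (absorption)

NOT x1 AND x4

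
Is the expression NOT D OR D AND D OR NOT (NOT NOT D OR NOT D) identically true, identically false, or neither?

identically true

NOT D OR D AND D OR NOT (NOT NOT D OR NOT D)
= NOT D OR D AND D OR NOT D AND D   — De Morgan
= NOT D OR D AND D   — complement / identity
= NOT D OR D   — idempotence
= TRUE   — complement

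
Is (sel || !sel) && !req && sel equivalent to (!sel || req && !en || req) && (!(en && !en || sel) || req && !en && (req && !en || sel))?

No

E1: (sel || !sel) && !req && sel
    = !req && sel   (complement / identity)
E2: (!sel || req && !en || req) && (!(en && !en || sel) || req && !en && (req && !en || sel))
    = (!sel || req && !en || req) && (!sel || req && !en && (req && !en || sel))   (complement / identity)
    = (!sel || req && !en || req) && (!sel || req && !en)   (absorption)
    = !sel || req && !en   (absorption)
These differ: at en=0, req=1, sel=0, E1 = 0 but E2 = 1.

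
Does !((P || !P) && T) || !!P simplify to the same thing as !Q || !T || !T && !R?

E1: !((P || !P) && T) || !!P
    = !T || !!P   — complement / identity
    = !T || P   — double negation
E2: !Q || !T || !T && !R
    = !Q || !T   — absorption
These differ: at P=0, Q=0, R=1, T=1, E1 = 0 but E2 = 1.

No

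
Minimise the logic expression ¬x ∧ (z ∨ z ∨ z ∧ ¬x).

¬x ∧ (z ∨ z ∨ z ∧ ¬x)
= ¬x ∧ (z ∨ z)   (absorption)
= ¬x ∧ z   (idempotence)

¬x ∧ z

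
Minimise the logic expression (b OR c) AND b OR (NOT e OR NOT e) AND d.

(b OR c) AND b OR (NOT e OR NOT e) AND d
= (b OR c) AND b OR NOT e AND d   (idempotence)
= b OR NOT e AND d   (absorption)

b OR NOT e AND d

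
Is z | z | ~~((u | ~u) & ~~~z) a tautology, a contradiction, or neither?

tautology

z | z | ~~((u | ~u) & ~~~z)
= z | z | ~~((u | ~u) & ~z)   [double negation]
= z | ~~((u | ~u) & ~z)   [idempotence]
= z | ~~~z   [complement / identity]
= z | ~z   [double negation]
= 1   [complement]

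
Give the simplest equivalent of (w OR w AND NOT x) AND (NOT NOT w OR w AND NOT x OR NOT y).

(w OR w AND NOT x) AND (NOT NOT w OR w AND NOT x OR NOT y)
= (w OR w AND NOT x) AND (w OR w AND NOT x OR NOT y)
= w OR w AND NOT x
= w

w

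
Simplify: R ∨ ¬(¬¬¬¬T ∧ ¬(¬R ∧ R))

R ∨ ¬(¬¬¬¬T ∧ ¬(¬R ∧ R))
= R ∨ ¬(¬¬T ∧ ¬(¬R ∧ R))
= R ∨ ¬T ∨ ¬R ∧ R
= R ∨ ¬T

R ∨ ¬T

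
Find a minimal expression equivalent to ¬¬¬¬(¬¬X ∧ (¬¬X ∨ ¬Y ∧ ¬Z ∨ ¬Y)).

¬¬¬¬(¬¬X ∧ (¬¬X ∨ ¬Y ∧ ¬Z ∨ ¬Y))
= ¬¬¬¬(¬¬X ∧ (¬¬X ∨ ¬Y))   [absorption]
= ¬¬¬¬¬¬X   [absorption]
= ¬¬¬¬X   [double negation]
= ¬¬X   [double negation]
= X   [double negation]

X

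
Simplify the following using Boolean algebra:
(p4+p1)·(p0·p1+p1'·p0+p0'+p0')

(p4+p1)·(p0·p1+p1'·p0+p0'+p0')
= (p4+p1)·(p0+p0'+p0')   (distribution)
= (p4+p1)·(p0+p0')   (idempotence)
= p4+p1   (complement / identity)

p4+p1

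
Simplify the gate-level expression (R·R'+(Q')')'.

(R·R'+(Q')')'
= ((Q')')'   [complement / identity]
= Q'   [double negation]

Q'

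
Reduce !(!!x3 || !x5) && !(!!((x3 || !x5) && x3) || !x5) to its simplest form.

!(!!x3 || !x5) && !(!!((x3 || !x5) && x3) || !x5)
= !(!!x3 || !x5) && !(!!x3 || !x5)   [absorption]
= !(!!x3 || !x5)   [idempotence]
= !x3 && x5   [De Morgan]

!x3 && x5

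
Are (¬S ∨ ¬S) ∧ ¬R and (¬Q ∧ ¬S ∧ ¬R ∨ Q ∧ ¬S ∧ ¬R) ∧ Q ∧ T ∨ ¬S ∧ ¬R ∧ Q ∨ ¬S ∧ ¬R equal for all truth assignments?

Yes

E1: (¬S ∨ ¬S) ∧ ¬R
    = ¬S ∧ ¬R   (idempotence)
E2: (¬Q ∧ ¬S ∧ ¬R ∨ Q ∧ ¬S ∧ ¬R) ∧ Q ∧ T ∨ ¬S ∧ ¬R ∧ Q ∨ ¬S ∧ ¬R
    = ¬S ∧ ¬R ∧ Q ∧ T ∨ ¬S ∧ ¬R ∧ Q ∨ ¬S ∧ ¬R   (distribution)
    = ¬S ∧ ¬R ∧ Q ∨ ¬S ∧ ¬R   (absorption)
    = ¬S ∧ ¬R   (absorption)
Both reduce to ¬S ∧ ¬R, so they are equivalent.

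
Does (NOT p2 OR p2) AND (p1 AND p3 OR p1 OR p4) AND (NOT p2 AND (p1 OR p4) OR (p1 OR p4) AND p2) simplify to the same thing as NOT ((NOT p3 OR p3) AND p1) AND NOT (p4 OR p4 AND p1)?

No

E1: (NOT p2 OR p2) AND (p1 AND p3 OR p1 OR p4) AND (NOT p2 AND (p1 OR p4) OR (p1 OR p4) AND p2)
    = (NOT p2 OR p2) AND (p1 AND p3 OR p1 OR p4) AND (p1 OR p4)   (distribution)
    = (NOT p2 OR p2) AND (p1 OR p4) AND (p1 OR p4)   (absorption)
    = (NOT p2 OR p2) AND (p1 OR p4)   (idempotence)
    = p1 OR p4   (complement / identity)
E2: NOT ((NOT p3 OR p3) AND p1) AND NOT (p4 OR p4 AND p1)
    = NOT p1 AND NOT (p4 OR p4 AND p1)   (complement / identity)
    = NOT p1 AND NOT p4   (absorption)
These differ: at p1=0, p2=0, p3=0, p4=1, E1 = 1 but E2 = 0.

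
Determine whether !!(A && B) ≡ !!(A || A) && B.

Yes

E1: !!(A && B)
    = A && B   — double negation
E2: !!(A || A) && B
    = (A || A) && B   — double negation
    = A && B   — idempotence
Both reduce to A && B, so they are equivalent.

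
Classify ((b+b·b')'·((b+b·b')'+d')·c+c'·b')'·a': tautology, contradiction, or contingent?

contingent

((b+b·b')'·((b+b·b')'+d')·c+c'·b')'·a'
= ((b+b·b')'·c+c'·b')'·a'
= (b'·c+c'·b')'·a'
= (b')'·a'
= b·a'
This depends on a, b, so it is not a constant.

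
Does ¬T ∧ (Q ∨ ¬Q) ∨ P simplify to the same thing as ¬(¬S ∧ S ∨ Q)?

No

E1: ¬T ∧ (Q ∨ ¬Q) ∨ P
    = ¬T ∨ P   [complement / identity]
E2: ¬(¬S ∧ S ∨ Q)
    = ¬Q   [complement / identity]
These differ: at P=1, Q=1, S=0, T=1, E1 = 1 but E2 = 0.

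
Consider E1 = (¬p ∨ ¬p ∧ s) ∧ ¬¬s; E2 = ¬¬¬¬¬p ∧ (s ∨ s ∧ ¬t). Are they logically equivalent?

Yes

E1: (¬p ∨ ¬p ∧ s) ∧ ¬¬s
    = ¬p ∧ ¬¬s   [absorption]
    = ¬p ∧ s   [double negation]
E2: ¬¬¬¬¬p ∧ (s ∨ s ∧ ¬t)
    = ¬¬¬¬¬p ∧ s   [absorption]
    = ¬¬¬p ∧ s   [double negation]
    = ¬p ∧ s   [double negation]
Both reduce to ¬p ∧ s, so they are equivalent.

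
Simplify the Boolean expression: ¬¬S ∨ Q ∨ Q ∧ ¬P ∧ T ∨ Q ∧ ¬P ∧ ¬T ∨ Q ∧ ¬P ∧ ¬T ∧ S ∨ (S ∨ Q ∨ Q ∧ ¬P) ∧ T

S ∨ Q

¬¬S ∨ Q ∨ Q ∧ ¬P ∧ T ∨ Q ∧ ¬P ∧ ¬T ∨ Q ∧ ¬P ∧ ¬T ∧ S ∨ (S ∨ Q ∨ Q ∧ ¬P) ∧ T
= S ∨ Q ∨ Q ∧ ¬P ∧ T ∨ Q ∧ ¬P ∧ ¬T ∨ Q ∧ ¬P ∧ ¬T ∧ S ∨ (S ∨ Q ∨ Q ∧ ¬P) ∧ T
= S ∨ Q ∨ Q ∧ ¬P ∧ T ∨ Q ∧ ¬P ∧ ¬T ∨ (S ∨ Q ∨ Q ∧ ¬P) ∧ T
= S ∨ Q ∨ Q ∧ ¬P ∨ (S ∨ Q ∨ Q ∧ ¬P) ∧ T
= S ∨ Q ∨ Q ∧ ¬P
= S ∨ Q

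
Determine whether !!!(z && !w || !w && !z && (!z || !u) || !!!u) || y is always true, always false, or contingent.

contingent

!!!(z && !w || !w && !z && (!z || !u) || !!!u) || y
= !!!(z && !w || !w && !z || !!!u) || y   [absorption]
= !!!(!w || !!!u) || y   [distribution]
= !!!(!w || !u) || y   [double negation]
= !!(w && u) || y   [De Morgan]
= w && u || y   [double negation]
This depends on u, w, y, so it is not a constant.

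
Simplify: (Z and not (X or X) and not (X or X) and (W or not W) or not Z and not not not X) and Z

(Z and not (X or X) and not (X or X) and (W or not W) or not Z and not not not X) and Z
= (Z and not (X or X) and (W or not W) or not Z and not not not X) and Z   — idempotence
= (Z and not (X or X) or not Z and not not not X) and Z   — complement / identity
= (Z and not X or not Z and not not not X) and Z   — idempotence
= (Z and not X or not Z and not X) and Z   — double negation
= not X and Z   — distribution

not X and Z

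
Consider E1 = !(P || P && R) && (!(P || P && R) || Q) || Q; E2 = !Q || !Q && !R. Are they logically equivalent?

E1: !(P || P && R) && (!(P || P && R) || Q) || Q
    = !(P || P && R) || Q   [absorption]
    = !P || Q   [absorption]
E2: !Q || !Q && !R
    = !Q   [absorption]
These differ: at P=1, Q=1, R=1, E1 = 1 but E2 = 0.

No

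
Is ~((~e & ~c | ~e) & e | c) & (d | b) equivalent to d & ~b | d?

No

E1: ~((~e & ~c | ~e) & e | c) & (d | b)
    = ~(~e & e | c) & (d | b)   (absorption)
    = ~c & (d | b)   (complement / identity)
E2: d & ~b | d
    = d   (absorption)
These differ: at b=0, c=1, d=1, e=0, E1 = 0 but E2 = 1.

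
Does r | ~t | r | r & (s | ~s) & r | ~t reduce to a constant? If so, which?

r | ~t | r | r & (s | ~s) & r | ~t
= r | ~t | r | r & r | ~t   [complement / identity]
= r | ~t | r | r | ~t   [idempotence]
= r | ~t | r | ~t   [idempotence]
= r | ~t   [idempotence]
This depends on r, t, so it is not a constant.

no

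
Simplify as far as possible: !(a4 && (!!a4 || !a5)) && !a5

!a4 && !a5

!(a4 && (!!a4 || !a5)) && !a5
= !(a4 && (a4 || !a5)) && !a5   (double negation)
= !a4 && !a5   (absorption)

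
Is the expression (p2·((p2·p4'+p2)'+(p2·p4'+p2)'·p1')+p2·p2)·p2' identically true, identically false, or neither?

(p2·((p2·p4'+p2)'+(p2·p4'+p2)'·p1')+p2·p2)·p2'
= (p2·(p2·p4'+p2)'+p2·p2)·p2'   — absorption
= (p2·p2'+p2·p2)·p2'   — absorption
= p2·p2'   — distribution
= 0   — complement

identically false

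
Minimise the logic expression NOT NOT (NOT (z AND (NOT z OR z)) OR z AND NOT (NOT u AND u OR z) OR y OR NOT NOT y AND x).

NOT z OR y

NOT NOT (NOT (z AND (NOT z OR z)) OR z AND NOT (NOT u AND u OR z) OR y OR NOT NOT y AND x)
= NOT NOT (NOT (z AND (NOT z OR z)) OR z AND NOT (NOT u AND u OR z) OR y OR y AND x)   [double negation]
= NOT NOT (NOT (z AND (NOT z OR z)) OR z AND NOT (NOT u AND u OR z) OR y)   [absorption]
= NOT NOT (NOT z OR z AND NOT (NOT u AND u OR z) OR y)   [complement / identity]
= NOT z OR z AND NOT (NOT u AND u OR z) OR y   [double negation]
= NOT z OR z AND NOT z OR y   [complement / identity]
= NOT z OR y   [complement / identity]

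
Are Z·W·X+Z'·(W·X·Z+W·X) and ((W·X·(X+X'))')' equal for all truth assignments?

E1: Z·W·X+Z'·(W·X·Z+W·X)
    = Z·W·X+Z'·W·X   [absorption]
    = W·X   [distribution]
E2: ((W·X·(X+X'))')'
    = ((W·X)')'   [complement / identity]
    = W·X   [double negation]
Both reduce to W·X, so they are equivalent.

Yes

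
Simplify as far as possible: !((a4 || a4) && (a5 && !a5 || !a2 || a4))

!((a4 || a4) && (a5 && !a5 || !a2 || a4))
= !((a4 || a4) && (!a2 || a4))   — complement / identity
= !(a4 && !a2 || a4)   — distribution
= !a4   — absorption

!a4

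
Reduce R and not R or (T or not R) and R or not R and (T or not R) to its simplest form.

R and not R or (T or not R) and R or not R and (T or not R)
= (T or not R) and R or not R and (T or not R)   [complement / identity]
= T or not R   [distribution]

T or not R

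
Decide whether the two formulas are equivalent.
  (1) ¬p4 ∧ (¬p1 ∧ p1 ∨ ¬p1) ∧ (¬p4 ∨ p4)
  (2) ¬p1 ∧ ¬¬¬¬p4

No

E1: ¬p4 ∧ (¬p1 ∧ p1 ∨ ¬p1) ∧ (¬p4 ∨ p4)
    = ¬p4 ∧ (¬p1 ∧ p1 ∨ ¬p1)   — complement / identity
    = ¬p4 ∧ ¬p1   — complement / identity
E2: ¬p1 ∧ ¬¬¬¬p4
    = ¬p1 ∧ ¬¬p4   — double negation
    = ¬p1 ∧ p4   — double negation
These differ: at p1=0, p4=1, E1 = 0 but E2 = 1.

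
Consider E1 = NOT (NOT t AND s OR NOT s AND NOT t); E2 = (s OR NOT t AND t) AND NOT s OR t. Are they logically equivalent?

E1: NOT (NOT t AND s OR NOT s AND NOT t)
    = NOT NOT t   [distribution]
    = t   [double negation]
E2: (s OR NOT t AND t) AND NOT s OR t
    = s AND NOT s OR t   [complement / identity]
    = t   [complement / identity]
Both reduce to t, so they are equivalent.

Yes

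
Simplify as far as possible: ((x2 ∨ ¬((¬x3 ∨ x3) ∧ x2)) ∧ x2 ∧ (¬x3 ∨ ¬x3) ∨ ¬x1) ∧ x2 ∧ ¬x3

x2 ∧ ¬x3

((x2 ∨ ¬((¬x3 ∨ x3) ∧ x2)) ∧ x2 ∧ (¬x3 ∨ ¬x3) ∨ ¬x1) ∧ x2 ∧ ¬x3
= ((x2 ∨ ¬x2) ∧ x2 ∧ (¬x3 ∨ ¬x3) ∨ ¬x1) ∧ x2 ∧ ¬x3
= (x2 ∧ (¬x3 ∨ ¬x3) ∨ ¬x1) ∧ x2 ∧ ¬x3
= (x2 ∧ ¬x3 ∨ ¬x1) ∧ x2 ∧ ¬x3
= x2 ∧ ¬x3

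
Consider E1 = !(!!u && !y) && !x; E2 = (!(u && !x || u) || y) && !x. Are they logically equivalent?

E1: !(!!u && !y) && !x
    = (!u || y) && !x   — De Morgan
E2: (!(u && !x || u) || y) && !x
    = (!u || y) && !x   — absorption
Both reduce to (!u || y) && !x, so they are equivalent.

Yes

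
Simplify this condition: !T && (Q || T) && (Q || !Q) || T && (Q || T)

Q || T

!T && (Q || T) && (Q || !Q) || T && (Q || T)
= !T && (Q || T) || T && (Q || T)   (complement / identity)
= Q || T   (distribution)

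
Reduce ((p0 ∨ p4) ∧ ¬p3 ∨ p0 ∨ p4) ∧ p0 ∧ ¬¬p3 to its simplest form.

((p0 ∨ p4) ∧ ¬p3 ∨ p0 ∨ p4) ∧ p0 ∧ ¬¬p3
= ((p0 ∨ p4) ∧ ¬p3 ∨ p0 ∨ p4) ∧ p0 ∧ p3   (double negation)
= (p0 ∨ p4) ∧ p0 ∧ p3   (absorption)
= p0 ∧ p3   (absorption)

p0 ∧ p3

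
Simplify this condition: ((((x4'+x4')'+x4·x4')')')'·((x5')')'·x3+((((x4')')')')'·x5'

((((x4'+x4')'+x4·x4')')')'·((x5')')'·x3+((((x4')')')')'·x5'
= (((x4·x4+x4·x4')')')'·((x5')')'·x3+((((x4')')')')'·x5'   (De Morgan)
= ((x4')')'·((x5')')'·x3+((((x4')')')')'·x5'   (distribution)
= ((x4')')'·x5'·x3+((((x4')')')')'·x5'   (double negation)
= ((x4')')'·x5'·x3+((x4')')'·x5'   (double negation)
= ((x4')')'·x5'   (absorption)
= x4'·x5'   (double negation)

x4'·x5'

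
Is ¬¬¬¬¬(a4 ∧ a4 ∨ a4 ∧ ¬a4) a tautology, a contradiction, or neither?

¬¬¬¬¬(a4 ∧ a4 ∨ a4 ∧ ¬a4)
= ¬¬¬(a4 ∧ a4 ∨ a4 ∧ ¬a4)
= ¬(a4 ∧ a4 ∨ a4 ∧ ¬a4)
= ¬a4
This depends on a4, so it is not a constant.

neither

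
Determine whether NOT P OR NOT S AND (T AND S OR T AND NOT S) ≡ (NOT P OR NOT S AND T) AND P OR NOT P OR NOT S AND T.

Yes

E1: NOT P OR NOT S AND (T AND S OR T AND NOT S)
    = NOT P OR NOT S AND T   [distribution]
E2: (NOT P OR NOT S AND T) AND P OR NOT P OR NOT S AND T
    = NOT P OR NOT S AND T   [absorption]
Both reduce to NOT P OR NOT S AND T, so they are equivalent.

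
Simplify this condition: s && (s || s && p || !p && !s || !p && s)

s

s && (s || s && p || !p && !s || !p && s)
= s && (s || s && p || !p)   (distribution)
= s && (s || !p)   (absorption)
= s   (absorption)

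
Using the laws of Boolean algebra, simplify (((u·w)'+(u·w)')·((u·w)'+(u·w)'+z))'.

(((u·w)'+(u·w)')·((u·w)'+(u·w)'+z))'
= ((u·w)'+(u·w)')'
= u·w·u·w
= u·w

u·w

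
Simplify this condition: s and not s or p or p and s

s and not s or p or p and s
= p or p and s   [complement / identity]
= p   [absorption]

p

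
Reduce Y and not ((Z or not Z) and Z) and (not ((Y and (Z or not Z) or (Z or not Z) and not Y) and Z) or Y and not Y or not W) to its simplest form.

Y and not ((Z or not Z) and Z) and (not ((Y and (Z or not Z) or (Z or not Z) and not Y) and Z) or Y and not Y or not W)
= Y and not ((Z or not Z) and Z) and (not ((Y and (Z or not Z) or (Z or not Z) and not Y) and Z) or not W)
= Y and not ((Z or not Z) and Z) and (not ((Z or not Z) and Z) or not W)
= Y and not ((Z or not Z) and Z)
= Y and not Z

Y and not Z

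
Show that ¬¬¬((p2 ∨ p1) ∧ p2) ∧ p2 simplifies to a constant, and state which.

¬¬¬((p2 ∨ p1) ∧ p2) ∧ p2
= ¬¬¬p2 ∧ p2   (absorption)
= ¬p2 ∧ p2   (double negation)
= False   (complement)

False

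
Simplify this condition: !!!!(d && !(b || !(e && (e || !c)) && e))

d && !b

!!!!(d && !(b || !(e && (e || !c)) && e))
= !!(d && !(b || !(e && (e || !c)) && e))   (double negation)
= d && !(b || !(e && (e || !c)) && e)   (double negation)
= d && !(b || !e && e)   (absorption)
= d && !b   (complement / identity)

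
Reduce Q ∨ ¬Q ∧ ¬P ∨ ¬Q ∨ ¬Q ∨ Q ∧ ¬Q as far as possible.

True

Q ∨ ¬Q ∧ ¬P ∨ ¬Q ∨ ¬Q ∨ Q ∧ ¬Q
= Q ∨ ¬Q ∧ ¬P ∨ ¬Q ∨ Q ∧ ¬Q
= Q ∨ ¬Q ∨ Q ∧ ¬Q
= Q ∨ ¬Q
= True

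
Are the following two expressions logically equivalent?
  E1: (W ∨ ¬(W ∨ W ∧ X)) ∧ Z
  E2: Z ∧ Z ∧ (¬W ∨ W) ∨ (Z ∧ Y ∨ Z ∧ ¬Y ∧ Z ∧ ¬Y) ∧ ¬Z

E1: (W ∨ ¬(W ∨ W ∧ X)) ∧ Z
    = (W ∨ ¬W) ∧ Z   (absorption)
    = Z   (complement / identity)
E2: Z ∧ Z ∧ (¬W ∨ W) ∨ (Z ∧ Y ∨ Z ∧ ¬Y ∧ Z ∧ ¬Y) ∧ ¬Z
    = Z ∧ Z ∨ (Z ∧ Y ∨ Z ∧ ¬Y ∧ Z ∧ ¬Y) ∧ ¬Z   (complement / identity)
    = Z ∧ Z ∨ (Z ∧ Y ∨ Z ∧ ¬Y) ∧ ¬Z   (idempotence)
    = Z ∧ Z ∨ Z ∧ ¬Z   (distribution)
    = Z   (distribution)
Both reduce to Z, so they are equivalent.

Yes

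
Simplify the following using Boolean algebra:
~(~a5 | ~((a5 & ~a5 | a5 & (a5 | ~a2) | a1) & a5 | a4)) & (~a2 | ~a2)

a5 & ~a2

~(~a5 | ~((a5 & ~a5 | a5 & (a5 | ~a2) | a1) & a5 | a4)) & (~a2 | ~a2)
= ~(~a5 | ~((a5 & ~a5 | a5 & (a5 | ~a2) | a1) & a5 | a4)) & ~a2   — idempotence
= ~(~a5 | ~((a5 & ~a5 | a5 | a1) & a5 | a4)) & ~a2   — absorption
= ~(~a5 | ~((a5 | a1) & a5 | a4)) & ~a2   — complement / identity
= a5 & ((a5 | a1) & a5 | a4) & ~a2   — De Morgan
= a5 & (a5 | a4) & ~a2   — absorption
= a5 & ~a2   — absorption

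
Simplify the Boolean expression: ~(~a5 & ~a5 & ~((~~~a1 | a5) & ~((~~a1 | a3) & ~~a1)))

~(~a5 & ~a5 & ~((~~~a1 | a5) & ~((~~a1 | a3) & ~~a1)))
= ~(~a5 & ~a5 & ~((~~~a1 | a5) & ~~~a1))   — absorption
= ~(~a5 & ~((~~~a1 | a5) & ~~~a1))   — idempotence
= ~(~a5 & ~~~~a1)   — absorption
= a5 | ~~~a1   — De Morgan
= a5 | ~a1   — double negation

a5 | ~a1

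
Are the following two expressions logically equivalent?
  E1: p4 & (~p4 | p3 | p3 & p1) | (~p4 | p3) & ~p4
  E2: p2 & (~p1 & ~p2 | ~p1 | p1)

E1: p4 & (~p4 | p3 | p3 & p1) | (~p4 | p3) & ~p4
    = p4 & (~p4 | p3) | (~p4 | p3) & ~p4   — absorption
    = ~p4 | p3   — distribution
E2: p2 & (~p1 & ~p2 | ~p1 | p1)
    = p2 & (~p1 | p1)   — absorption
    = p2   — complement / identity
These differ: at p1=1, p2=0, p3=0, p4=0, E1 = 1 but E2 = 0.

No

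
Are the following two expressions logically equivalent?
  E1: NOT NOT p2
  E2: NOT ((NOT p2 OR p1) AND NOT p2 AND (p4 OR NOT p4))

Yes

E1: NOT NOT p2
    = p2
E2: NOT ((NOT p2 OR p1) AND NOT p2 AND (p4 OR NOT p4))
    = NOT (NOT p2 AND (p4 OR NOT p4))
    = NOT NOT p2
    = p2
Both reduce to p2, so they are equivalent.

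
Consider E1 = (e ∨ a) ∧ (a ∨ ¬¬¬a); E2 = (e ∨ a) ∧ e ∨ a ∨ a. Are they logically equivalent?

E1: (e ∨ a) ∧ (a ∨ ¬¬¬a)
    = (e ∨ a) ∧ (a ∨ ¬a)
    = e ∨ a
E2: (e ∨ a) ∧ e ∨ a ∨ a
    = e ∨ a ∨ a
    = e ∨ a
Both reduce to e ∨ a, so they are equivalent.

Yes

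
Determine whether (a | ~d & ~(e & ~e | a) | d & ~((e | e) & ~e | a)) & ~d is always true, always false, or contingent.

contingent

(a | ~d & ~(e & ~e | a) | d & ~((e | e) & ~e | a)) & ~d
= (a | ~d & ~(e & ~e | a) | d & ~(e & ~e | a)) & ~d   — idempotence
= (a | ~(e & ~e | a)) & ~d   — distribution
= (a | ~a) & ~d   — complement / identity
= ~d   — complement / identity
This depends on d, so it is not a constant.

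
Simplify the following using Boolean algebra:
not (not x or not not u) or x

x

not (not x or not not u) or x
= x and not u or x
= x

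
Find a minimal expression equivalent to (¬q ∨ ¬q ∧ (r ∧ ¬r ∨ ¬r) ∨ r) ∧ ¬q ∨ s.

¬q ∨ s

(¬q ∨ ¬q ∧ (r ∧ ¬r ∨ ¬r) ∨ r) ∧ ¬q ∨ s
= (¬q ∨ ¬q ∧ ¬r ∨ r) ∧ ¬q ∨ s
= (¬q ∨ r) ∧ ¬q ∨ s
= ¬q ∨ s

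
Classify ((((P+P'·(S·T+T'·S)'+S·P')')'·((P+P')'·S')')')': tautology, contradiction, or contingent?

((((P+P'·(S·T+T'·S)'+S·P')')'·((P+P')'·S')')')'
= ((((P+P'·S'+S·P')')'·((P+P')'·S')')')'   — distribution
= ((((P+P')')'·((P+P')'·S')')')'   — distribution
= ((P+P')'+(P+P')'·S')'   — De Morgan
= ((P+P')')'   — absorption
= P+P'   — double negation
= 1   — complement

tautology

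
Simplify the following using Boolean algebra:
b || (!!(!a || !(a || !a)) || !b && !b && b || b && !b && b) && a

b || (!!(!a || !(a || !a)) || !b && !b && b || b && !b && b) && a
= b || (!(a && (a || !a)) || !b && !b && b || b && !b && b) && a   [De Morgan]
= b || (!(a && (a || !a)) || !b && b) && a   [distribution]
= b || !(a && (a || !a)) && a   [complement / identity]
= b || !a && a   [complement / identity]
= b   [complement / identity]

b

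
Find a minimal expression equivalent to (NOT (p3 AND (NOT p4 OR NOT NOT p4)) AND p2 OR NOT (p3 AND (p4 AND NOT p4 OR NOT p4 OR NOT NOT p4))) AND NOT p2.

NOT p3 AND NOT p2

(NOT (p3 AND (NOT p4 OR NOT NOT p4)) AND p2 OR NOT (p3 AND (p4 AND NOT p4 OR NOT p4 OR NOT NOT p4))) AND NOT p2
= (NOT (p3 AND (NOT p4 OR NOT NOT p4)) AND p2 OR NOT (p3 AND (NOT p4 OR NOT NOT p4))) AND NOT p2   — complement / identity
= NOT (p3 AND (NOT p4 OR NOT NOT p4)) AND NOT p2   — absorption
= NOT (p3 AND (NOT p4 OR p4)) AND NOT p2   — double negation
= NOT p3 AND NOT p2   — complement / identity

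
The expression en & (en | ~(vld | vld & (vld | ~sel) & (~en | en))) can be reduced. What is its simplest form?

en

en & (en | ~(vld | vld & (vld | ~sel) & (~en | en)))
= en & (en | ~(vld | vld & (vld | ~sel)))   [complement / identity]
= en & (en | ~(vld | vld))   [absorption]
= en & (en | ~vld)   [idempotence]
= en   [absorption]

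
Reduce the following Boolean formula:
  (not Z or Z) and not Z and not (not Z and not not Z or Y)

not Z and not Y

(not Z or Z) and not Z and not (not Z and not not Z or Y)
= (not Z or Z) and not Z and not (not Z and Z or Y)
= not Z and not (not Z and Z or Y)
= not Z and not Y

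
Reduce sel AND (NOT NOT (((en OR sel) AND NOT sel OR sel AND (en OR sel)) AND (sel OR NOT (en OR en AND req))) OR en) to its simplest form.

sel

sel AND (NOT NOT (((en OR sel) AND NOT sel OR sel AND (en OR sel)) AND (sel OR NOT (en OR en AND req))) OR en)
= sel AND (NOT NOT ((en OR sel) AND (sel OR NOT (en OR en AND req))) OR en)   [distribution]
= sel AND (NOT NOT ((en OR sel) AND (sel OR NOT en)) OR en)   [absorption]
= sel AND (NOT NOT (sel OR en AND NOT en) OR en)   [distribution]
= sel AND (NOT NOT sel OR en)   [complement / identity]
= sel AND (sel OR en)   [double negation]
= sel   [absorption]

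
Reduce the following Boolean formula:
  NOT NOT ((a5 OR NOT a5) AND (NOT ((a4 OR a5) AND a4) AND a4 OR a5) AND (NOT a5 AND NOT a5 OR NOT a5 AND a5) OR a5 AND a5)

NOT NOT ((a5 OR NOT a5) AND (NOT ((a4 OR a5) AND a4) AND a4 OR a5) AND (NOT a5 AND NOT a5 OR NOT a5 AND a5) OR a5 AND a5)
= NOT NOT ((a5 OR NOT a5) AND (NOT a4 AND a4 OR a5) AND (NOT a5 AND NOT a5 OR NOT a5 AND a5) OR a5 AND a5)   (absorption)
= NOT NOT ((NOT a4 AND a4 OR a5) AND (NOT a5 AND NOT a5 OR NOT a5 AND a5) OR a5 AND a5)   (complement / identity)
= NOT NOT ((NOT a4 AND a4 OR a5) AND NOT a5 OR a5 AND a5)   (distribution)
= NOT NOT (a5 AND NOT a5 OR a5 AND a5)   (complement / identity)
= a5 AND NOT a5 OR a5 AND a5   (double negation)
= a5   (distribution)

a5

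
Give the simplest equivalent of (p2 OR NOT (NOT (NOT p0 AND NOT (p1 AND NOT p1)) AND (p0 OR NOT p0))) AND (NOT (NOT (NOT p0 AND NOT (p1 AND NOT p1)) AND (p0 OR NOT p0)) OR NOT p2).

(p2 OR NOT (NOT (NOT p0 AND NOT (p1 AND NOT p1)) AND (p0 OR NOT p0))) AND (NOT (NOT (NOT p0 AND NOT (p1 AND NOT p1)) AND (p0 OR NOT p0)) OR NOT p2)
= p2 AND NOT p2 OR NOT (NOT (NOT p0 AND NOT (p1 AND NOT p1)) AND (p0 OR NOT p0))
= p2 AND NOT p2 OR NOT NOT (NOT p0 AND NOT (p1 AND NOT p1))
= p2 AND NOT p2 OR NOT (p0 OR p1 AND NOT p1)
= p2 AND NOT p2 OR NOT p0
= NOT p0

NOT p0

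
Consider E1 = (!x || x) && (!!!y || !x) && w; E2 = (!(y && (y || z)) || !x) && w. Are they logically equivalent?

Yes

E1: (!x || x) && (!!!y || !x) && w
    = (!!!y || !x) && w   (complement / identity)
    = (!y || !x) && w   (double negation)
E2: (!(y && (y || z)) || !x) && w
    = (!y || !x) && w   (absorption)
Both reduce to (!y || !x) && w, so they are equivalent.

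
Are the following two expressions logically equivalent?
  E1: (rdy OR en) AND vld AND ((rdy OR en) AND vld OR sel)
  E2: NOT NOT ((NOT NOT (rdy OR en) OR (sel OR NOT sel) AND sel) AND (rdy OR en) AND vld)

E1: (rdy OR en) AND vld AND ((rdy OR en) AND vld OR sel)
    = (rdy OR en) AND vld   (absorption)
E2: NOT NOT ((NOT NOT (rdy OR en) OR (sel OR NOT sel) AND sel) AND (rdy OR en) AND vld)
    = NOT NOT ((rdy OR en OR (sel OR NOT sel) AND sel) AND (rdy OR en) AND vld)   (double negation)
    = (rdy OR en OR (sel OR NOT sel) AND sel) AND (rdy OR en) AND vld   (double negation)
    = (rdy OR en OR sel) AND (rdy OR en) AND vld   (complement / identity)
    = (rdy OR en) AND vld   (absorption)
Both reduce to (rdy OR en) AND vld, so they are equivalent.

Yes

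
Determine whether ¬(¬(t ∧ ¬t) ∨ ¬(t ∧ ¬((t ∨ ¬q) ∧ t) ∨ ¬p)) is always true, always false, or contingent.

¬(¬(t ∧ ¬t) ∨ ¬(t ∧ ¬((t ∨ ¬q) ∧ t) ∨ ¬p))
= ¬(¬(t ∧ ¬t) ∨ ¬(t ∧ ¬t ∨ ¬p))
= t ∧ ¬t ∧ (t ∧ ¬t ∨ ¬p)
= t ∧ ¬t
= False

always false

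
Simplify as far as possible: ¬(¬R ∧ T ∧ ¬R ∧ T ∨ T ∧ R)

¬T

¬(¬R ∧ T ∧ ¬R ∧ T ∨ T ∧ R)
= ¬(¬R ∧ T ∨ T ∧ R)   (idempotence)
= ¬((¬R ∨ R) ∧ T)   (distribution)
= ¬T   (complement / identity)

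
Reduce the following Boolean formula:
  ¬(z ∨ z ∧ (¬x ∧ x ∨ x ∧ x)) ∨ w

¬z ∨ w

¬(z ∨ z ∧ (¬x ∧ x ∨ x ∧ x)) ∨ w
= ¬(z ∨ z ∧ x) ∨ w   — distribution
= ¬z ∨ w   — absorption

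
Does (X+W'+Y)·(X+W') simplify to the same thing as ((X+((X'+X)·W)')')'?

E1: (X+W'+Y)·(X+W')
    = X+W'
E2: ((X+((X'+X)·W)')')'
    = ((X+W')')'
    = X+W'
Both reduce to X+W', so they are equivalent.

Yes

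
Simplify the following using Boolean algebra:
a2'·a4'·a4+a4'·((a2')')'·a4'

a2'·a4'·a4+a4'·((a2')')'·a4'
= a2'·a4'·a4+a4'·a2'·a4'   — double negation
= a2'·a4'   — distribution

a2'·a4'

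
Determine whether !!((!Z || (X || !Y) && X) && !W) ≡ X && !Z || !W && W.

E1: !!((!Z || (X || !Y) && X) && !W)
    = (!Z || (X || !Y) && X) && !W
    = (!Z || X) && !W
E2: X && !Z || !W && W
    = X && !Z
These differ: at W=0, X=0, Y=0, Z=0, E1 = 1 but E2 = 0.

No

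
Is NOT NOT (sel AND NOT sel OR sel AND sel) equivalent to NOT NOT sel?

Yes

E1: NOT NOT (sel AND NOT sel OR sel AND sel)
    = NOT NOT sel   (distribution)
    = sel   (double negation)
E2: NOT NOT sel
    = sel   (double negation)
Both reduce to sel, so they are equivalent.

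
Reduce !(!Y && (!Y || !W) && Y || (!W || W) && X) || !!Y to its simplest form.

!(!Y && (!Y || !W) && Y || (!W || W) && X) || !!Y
= !(!Y && Y || (!W || W) && X) || !!Y   [absorption]
= !((!W || W) && X) || !!Y   [complement / identity]
= !((!W || W) && X) || Y   [double negation]
= !X || Y   [complement / identity]

!X || Y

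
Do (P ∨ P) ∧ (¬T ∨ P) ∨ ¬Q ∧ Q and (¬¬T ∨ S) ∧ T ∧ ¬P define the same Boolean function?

E1: (P ∨ P) ∧ (¬T ∨ P) ∨ ¬Q ∧ Q
    = P ∧ ¬T ∨ P ∨ ¬Q ∧ Q   [distribution]
    = P ∧ ¬T ∨ P   [complement / identity]
    = P   [absorption]
E2: (¬¬T ∨ S) ∧ T ∧ ¬P
    = (T ∨ S) ∧ T ∧ ¬P   [double negation]
    = T ∧ ¬P   [absorption]
These differ: at P=1, Q=0, S=1, T=0, E1 = 1 but E2 = 0.

No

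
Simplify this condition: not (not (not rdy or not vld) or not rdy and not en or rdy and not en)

(not rdy or not vld) and en

not (not (not rdy or not vld) or not rdy and not en or rdy and not en)
= not (not (not rdy or not vld) or not en)
= (not rdy or not vld) and en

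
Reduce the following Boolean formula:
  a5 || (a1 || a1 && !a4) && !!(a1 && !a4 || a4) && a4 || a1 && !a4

a5 || (a1 || a1 && !a4) && !!(a1 && !a4 || a4) && a4 || a1 && !a4
= a5 || (a1 || a1 && !a4) && (a1 && !a4 || a4) && a4 || a1 && !a4   [double negation]
= a5 || (a1 && a4 || a1 && !a4) && a4 || a1 && !a4   [distribution]
= a5 || a1 && a4 || a1 && !a4   [distribution]
= a5 || a1   [distribution]

a5 || a1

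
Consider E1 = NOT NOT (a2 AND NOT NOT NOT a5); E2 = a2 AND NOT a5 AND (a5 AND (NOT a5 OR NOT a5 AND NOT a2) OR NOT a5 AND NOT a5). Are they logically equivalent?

E1: NOT NOT (a2 AND NOT NOT NOT a5)
    = a2 AND NOT NOT NOT a5   (double negation)
    = a2 AND NOT a5   (double negation)
E2: a2 AND NOT a5 AND (a5 AND (NOT a5 OR NOT a5 AND NOT a2) OR NOT a5 AND NOT a5)
    = a2 AND NOT a5 AND (a5 AND NOT a5 OR NOT a5 AND NOT a5)   (absorption)
    = a2 AND NOT a5 AND NOT a5   (distribution)
    = a2 AND NOT a5   (idempotence)
Both reduce to a2 AND NOT a5, so they are equivalent.

Yes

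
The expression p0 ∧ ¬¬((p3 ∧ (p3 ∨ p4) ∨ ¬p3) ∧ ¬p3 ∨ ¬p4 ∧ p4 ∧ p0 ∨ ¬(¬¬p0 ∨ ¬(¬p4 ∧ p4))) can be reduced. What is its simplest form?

p0 ∧ ¬¬((p3 ∧ (p3 ∨ p4) ∨ ¬p3) ∧ ¬p3 ∨ ¬p4 ∧ p4 ∧ p0 ∨ ¬(¬¬p0 ∨ ¬(¬p4 ∧ p4)))
= p0 ∧ ¬¬((p3 ∧ (p3 ∨ p4) ∨ ¬p3) ∧ ¬p3 ∨ ¬p4 ∧ p4 ∧ p0 ∨ ¬p0 ∧ ¬p4 ∧ p4)   (De Morgan)
= p0 ∧ ¬¬((p3 ∨ ¬p3) ∧ ¬p3 ∨ ¬p4 ∧ p4 ∧ p0 ∨ ¬p0 ∧ ¬p4 ∧ p4)   (absorption)
= p0 ∧ ¬¬((p3 ∨ ¬p3) ∧ ¬p3 ∨ ¬p4 ∧ p4)   (distribution)
= p0 ∧ ¬¬((p3 ∨ ¬p3) ∧ ¬p3)   (complement / identity)
= p0 ∧ ¬¬¬p3   (complement / identity)
= p0 ∧ ¬p3   (double negation)

p0 ∧ ¬p3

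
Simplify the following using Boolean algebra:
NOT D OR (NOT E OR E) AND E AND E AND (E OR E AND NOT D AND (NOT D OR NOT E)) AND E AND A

NOT D OR E AND A

NOT D OR (NOT E OR E) AND E AND E AND (E OR E AND NOT D AND (NOT D OR NOT E)) AND E AND A
= NOT D OR E AND E AND (E OR E AND NOT D AND (NOT D OR NOT E)) AND E AND A   — complement / identity
= NOT D OR E AND E AND (E OR E AND NOT D) AND E AND A   — absorption
= NOT D OR E AND E AND E AND E AND A   — absorption
= NOT D OR E AND E AND A   — idempotence
= NOT D OR E AND A   — idempotence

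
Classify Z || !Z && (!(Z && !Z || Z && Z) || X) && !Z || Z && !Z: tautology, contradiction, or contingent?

Z || !Z && (!(Z && !Z || Z && Z) || X) && !Z || Z && !Z
= Z || !Z && (!Z || X) && !Z || Z && !Z   (distribution)
= Z || !Z && !Z || Z && !Z   (absorption)
= Z || !Z   (distribution)
= true   (complement)

tautology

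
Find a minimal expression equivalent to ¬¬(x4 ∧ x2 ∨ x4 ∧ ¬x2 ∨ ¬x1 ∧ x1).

x4

¬¬(x4 ∧ x2 ∨ x4 ∧ ¬x2 ∨ ¬x1 ∧ x1)
= ¬¬(x4 ∧ x2 ∨ x4 ∧ ¬x2)
= ¬¬x4
= x4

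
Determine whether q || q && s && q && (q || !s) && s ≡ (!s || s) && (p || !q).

E1: q || q && s && q && (q || !s) && s
    = q || q && s && q && s
    = q || q && s
    = q
E2: (!s || s) && (p || !q)
    = p || !q
These differ: at p=0, q=0, s=0, E1 = 0 but E2 = 1.

No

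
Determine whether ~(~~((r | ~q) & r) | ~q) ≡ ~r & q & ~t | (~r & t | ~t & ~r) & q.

E1: ~(~~((r | ~q) & r) | ~q)
    = ~((r | ~q) & r) & q   [De Morgan]
    = ~r & q   [absorption]
E2: ~r & q & ~t | (~r & t | ~t & ~r) & q
    = ~r & q & ~t | ~r & q   [distribution]
    = ~r & q   [absorption]
Both reduce to ~r & q, so they are equivalent.

Yes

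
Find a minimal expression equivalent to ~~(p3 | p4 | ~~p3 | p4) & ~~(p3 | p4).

p3 | p4

~~(p3 | p4 | ~~p3 | p4) & ~~(p3 | p4)
= ~~(p3 | p4 | p3 | p4) & ~~(p3 | p4)   — double negation
= ~~(p3 | p4) & ~~(p3 | p4)   — idempotence
= ~~(p3 | p4)   — idempotence
= p3 | p4   — double negation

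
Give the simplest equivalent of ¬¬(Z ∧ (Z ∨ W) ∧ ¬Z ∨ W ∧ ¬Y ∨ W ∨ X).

¬¬(Z ∧ (Z ∨ W) ∧ ¬Z ∨ W ∧ ¬Y ∨ W ∨ X)
= ¬¬(Z ∧ ¬Z ∨ W ∧ ¬Y ∨ W ∨ X)   — absorption
= ¬¬(W ∧ ¬Y ∨ W ∨ X)   — complement / identity
= ¬¬(W ∨ X)   — absorption
= W ∨ X   — double negation

W ∨ X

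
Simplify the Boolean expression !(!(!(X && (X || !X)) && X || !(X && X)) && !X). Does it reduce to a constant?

true

!(!(!(X && (X || !X)) && X || !(X && X)) && !X)
= !(!(!X && X || !(X && X)) && !X)   [complement / identity]
= !(!(!X && X || !X) && !X)   [idempotence]
= !X && X || !X || X   [De Morgan]
= !X || X   [complement / identity]
= true   [complement]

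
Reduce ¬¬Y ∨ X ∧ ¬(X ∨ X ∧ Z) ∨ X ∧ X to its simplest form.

¬¬Y ∨ X ∧ ¬(X ∨ X ∧ Z) ∨ X ∧ X
= ¬¬Y ∨ X ∧ ¬X ∨ X ∧ X
= ¬¬Y ∨ X
= Y ∨ X

Y ∨ X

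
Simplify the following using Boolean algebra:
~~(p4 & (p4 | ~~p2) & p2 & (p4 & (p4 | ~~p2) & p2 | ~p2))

p4 & p2

~~(p4 & (p4 | ~~p2) & p2 & (p4 & (p4 | ~~p2) & p2 | ~p2))
= ~~(p4 & (p4 | ~~p2) & p2)   [absorption]
= ~~(p4 & (p4 | p2) & p2)   [double negation]
= ~~(p4 & p2)   [absorption]
= p4 & p2   [double negation]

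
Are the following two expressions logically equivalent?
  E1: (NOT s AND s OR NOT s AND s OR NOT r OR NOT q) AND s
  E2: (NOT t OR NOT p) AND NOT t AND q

E1: (NOT s AND s OR NOT s AND s OR NOT r OR NOT q) AND s
    = (NOT s AND s OR NOT r OR NOT q) AND s   [complement / identity]
    = (NOT r OR NOT q) AND s   [complement / identity]
E2: (NOT t OR NOT p) AND NOT t AND q
    = NOT t AND q   [absorption]
These differ: at p=0, q=0, r=0, s=1, t=0, E1 = 1 but E2 = 0.

No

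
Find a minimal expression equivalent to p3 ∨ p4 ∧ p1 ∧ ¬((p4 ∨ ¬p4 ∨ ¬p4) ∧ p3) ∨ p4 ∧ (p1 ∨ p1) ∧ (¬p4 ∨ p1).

p3 ∨ p4 ∧ p1

p3 ∨ p4 ∧ p1 ∧ ¬((p4 ∨ ¬p4 ∨ ¬p4) ∧ p3) ∨ p4 ∧ (p1 ∨ p1) ∧ (¬p4 ∨ p1)
= p3 ∨ p4 ∧ p1 ∧ ¬((p4 ∨ ¬p4 ∨ ¬p4) ∧ p3) ∨ p4 ∧ (p1 ∧ ¬p4 ∨ p1)   (distribution)
= p3 ∨ p4 ∧ p1 ∧ ¬((p4 ∨ ¬p4) ∧ p3) ∨ p4 ∧ (p1 ∧ ¬p4 ∨ p1)   (idempotence)
= p3 ∨ p4 ∧ p1 ∧ ¬p3 ∨ p4 ∧ (p1 ∧ ¬p4 ∨ p1)   (complement / identity)
= p3 ∨ p4 ∧ p1 ∧ ¬p3 ∨ p4 ∧ p1   (absorption)
= p3 ∨ p4 ∧ p1   (absorption)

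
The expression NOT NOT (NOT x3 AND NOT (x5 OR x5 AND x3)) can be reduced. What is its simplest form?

NOT x3 AND NOT x5

NOT NOT (NOT x3 AND NOT (x5 OR x5 AND x3))
= NOT x3 AND NOT (x5 OR x5 AND x3)   — double negation
= NOT x3 AND NOT x5   — absorption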